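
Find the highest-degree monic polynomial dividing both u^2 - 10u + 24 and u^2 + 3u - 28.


Factor each:
  u^2 - 10u + 24 = (u - 4)(u - 6)
  u^2 + 3u - 28 = (u - 4)(u + 7)
Common monic factor: u - 4


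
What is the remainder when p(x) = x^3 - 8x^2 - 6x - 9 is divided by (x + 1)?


By the Remainder Theorem, the remainder equals p(-1):
  1*(-1)^3 = -1
  -8*(-1)^2 = -8
  -6*(-1)^1 = 6
  constant: -9
Sum: -1 - 8 + 6 - 9 = -12


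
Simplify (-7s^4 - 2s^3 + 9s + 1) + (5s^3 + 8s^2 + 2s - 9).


Align terms by degree and add:
  -7s^4 - 2s^3 + 9s + 1
+ 5s^3 + 8s^2 + 2s - 9
= -7s^4 + 3s^3 + 8s^2 + 11s - 8


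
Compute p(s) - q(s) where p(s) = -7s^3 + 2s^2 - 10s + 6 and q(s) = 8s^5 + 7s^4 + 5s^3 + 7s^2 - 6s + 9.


Distribute the minus sign:
  (-7s^3 + 2s^2 - 10s + 6)
- (8s^5 + 7s^4 + 5s^3 + 7s^2 - 6s + 9)
Negate second polynomial: -8s^5 - 7s^4 - 5s^3 - 7s^2 + 6s - 9
Add: -8s^5 - 7s^4 - 12s^3 - 5s^2 - 4s - 3


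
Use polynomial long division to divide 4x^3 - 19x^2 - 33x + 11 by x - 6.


(4x^3 - 19x^2 - 33x + 11) / (x - 6)
Step 1: 4x^2 * (x - 6) = 4x^3 - 24x^2; subtract.
Step 2: 5x * (x - 6) = 5x^2 - 30x; subtract.
Step 3: -3 * (x - 6) = -3x + 18; subtract.
Quotient: 4x^2 + 5x - 3, Remainder: -7


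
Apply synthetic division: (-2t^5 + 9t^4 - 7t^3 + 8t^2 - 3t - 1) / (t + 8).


Synthetic division with c = -8. Coefficients: -2, 9, -7, 8, -3, -1
Bring down -2.
  -2 * -8 = 16; 16 + 9 = 25
  25 * -8 = -200; -200 - 7 = -207
  -207 * -8 = 1656; 1656 + 8 = 1664
  1664 * -8 = -13312; -13312 - 3 = -13315
  -13315 * -8 = 106520; 106520 - 1 = 106519
Quotient: -2t^4 + 25t^3 - 207t^2 + 1664t - 13315, Remainder: 106519


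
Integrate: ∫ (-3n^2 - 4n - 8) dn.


Reverse power rule on each term:
  ∫ -3n^2 dn = -n^3
  ∫ -4n dn = -2n^2
  ∫ -8 dn = -8n
F(n) = -n^3 - 2n^2 - 8n + C


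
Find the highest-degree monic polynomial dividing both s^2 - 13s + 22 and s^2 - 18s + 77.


Factor each:
  s^2 - 13s + 22 = (s - 11)(s - 2)
  s^2 - 18s + 77 = (s - 11)(s - 7)
Common monic factor: s - 11


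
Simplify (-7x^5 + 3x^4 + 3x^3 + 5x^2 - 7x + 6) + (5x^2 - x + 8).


Align terms by degree and add:
  -7x^5 + 3x^4 + 3x^3 + 5x^2 - 7x + 6
+ 5x^2 - x + 8
= -7x^5 + 3x^4 + 3x^3 + 10x^2 - 8x + 14


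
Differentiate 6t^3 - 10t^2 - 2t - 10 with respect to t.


Apply the power rule term by term:
  d/dt(6t^3) = 18t^2
  d/dt(-10t^2) = -20t
  d/dt(-2t) = -2
  d/dt(-10) = 0
p'(t) = 18t^2 - 20t - 2


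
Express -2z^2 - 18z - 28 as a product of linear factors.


Roots satisfy r1 + r2 = -b/a = -9 and r1*r2 = c/a = 14.
So r1 = -2, r2 = -7.
-2z^2 - 18z - 28 = -2(z - r1)(z - r2) = -2(z + 2)(z + 7)


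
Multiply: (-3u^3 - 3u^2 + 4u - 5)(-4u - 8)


Distribute each term of the first polynomial:
  (-3u^3)(-4u - 8) = 12u^4 + 24u^3
  (-3u^2)(-4u - 8) = 12u^3 + 24u^2
  (4u)(-4u - 8) = -16u^2 - 32u
  (-5)(-4u - 8) = 20u + 40
Sum: 12u^4 + 36u^3 + 8u^2 - 12u + 40


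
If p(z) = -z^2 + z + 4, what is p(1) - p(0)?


p(1) = 4
p(0) = 4
p(1) - p(0) = 4 - 4 = 0


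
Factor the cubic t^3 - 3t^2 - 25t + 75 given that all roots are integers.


Try integer roots (divisors of 75). t=5: p(5)=0.
Divide out (t - 5): quotient is t^2 + 2t - 15.
Factor the quadratic: (t - 3)(t + 5)
Result: (t - 5)(t - 3)(t + 5)


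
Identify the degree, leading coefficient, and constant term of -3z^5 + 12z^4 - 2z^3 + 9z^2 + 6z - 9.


Highest power of z is 5, with coefficient -3. Constant term is -9.
Degree = 5, leading coefficient = -3, constant term = -9


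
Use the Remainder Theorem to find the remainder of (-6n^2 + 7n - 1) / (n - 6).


By the Remainder Theorem, the remainder equals p(6):
  -6*(6)^2 = -216
  7*(6)^1 = 42
  constant: -1
Sum: -216 + 42 - 1 = -175


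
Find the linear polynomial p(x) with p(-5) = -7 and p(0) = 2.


p(x) = mx + b. Using p(-5)=-7, p(0)=2:
m = (-7 - 2)/(-5) = -9/-5 = 9/5
b = -7 - m*(-5) = -7 + 9 = 2
p(x) = (9/5)x + 2


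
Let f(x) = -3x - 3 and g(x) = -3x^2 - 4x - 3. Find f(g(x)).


Substitute g(x) into f:
f(g(x)) = -3*(-3x^2 - 4x - 3) + (-3)
Expand and combine: 9x^2 + 12x + 6


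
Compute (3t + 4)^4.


Expand (3t + 4)^4 by repeated multiplication:
  (3t + 4)^2 = 9t^2 + 24t + 16
  (3t + 4)^3 = 27t^3 + 108t^2 + 144t + 64
= 81t^4 + 432t^3 + 864t^2 + 768t + 256


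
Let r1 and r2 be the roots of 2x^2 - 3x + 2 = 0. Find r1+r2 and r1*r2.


For ax^2+bx+c=0: sum = -b/a, product = c/a.
a=2, b=-3, c=2
Sum = -(-3)/2 = 3/2
Product = (2)/2 = 1


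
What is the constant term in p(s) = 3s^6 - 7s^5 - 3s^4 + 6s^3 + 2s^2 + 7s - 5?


Read off the constant term: -5


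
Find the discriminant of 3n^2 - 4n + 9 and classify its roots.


D = b^2 - 4ac = (-4)^2 - 4(3)(9) = 16 - 108 = -92
Since D < 0: two complex conjugate roots (no real roots)


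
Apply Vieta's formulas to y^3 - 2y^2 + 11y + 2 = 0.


Monic cubic y^3+by^2+cy+d=0: sum=-b, pairwise sum=c, product=-d.
b=-2, c=11, d=2
r1+r2+r3 = 2
r1r2+r1r3+r2r3 = 11
r1r2r3 = -2


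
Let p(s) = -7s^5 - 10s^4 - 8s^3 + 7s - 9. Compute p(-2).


Using direct substitution:
  -7 * (-2)^5 = 224
  -10 * (-2)^4 = -160
  -8 * (-2)^3 = 64
  0 * (-2)^2 = 0
  7 * (-2)^1 = -14
  constant: -9
Sum = 224 - 160 + 64 + 0 - 14 - 9 = 105


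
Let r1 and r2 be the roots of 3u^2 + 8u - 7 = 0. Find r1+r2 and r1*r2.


For au^2+bu+c=0: sum = -b/a, product = c/a.
a=3, b=8, c=-7
Sum = -(8)/3 = -8/3
Product = (-7)/3 = -7/3


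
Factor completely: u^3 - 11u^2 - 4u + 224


Try integer roots (divisors of 224). u=-4: p(-4)=0.
Divide out (u + 4): quotient is u^2 - 15u + 56.
Factor the quadratic: (u - 8)(u - 7)
Result: (u + 4)(u - 8)(u - 7)


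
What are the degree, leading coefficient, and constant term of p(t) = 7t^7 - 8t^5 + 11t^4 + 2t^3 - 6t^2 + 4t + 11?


Highest power of t is 7, with coefficient 7. Constant term is 11.
Degree = 7, leading coefficient = 7, constant term = 11


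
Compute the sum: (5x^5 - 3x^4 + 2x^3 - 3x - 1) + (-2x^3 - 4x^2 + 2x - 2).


Align terms by degree and add:
  5x^5 - 3x^4 + 2x^3 - 3x - 1
  -2x^3 - 4x^2 + 2x - 2
= 5x^5 - 3x^4 - 4x^2 - x - 3


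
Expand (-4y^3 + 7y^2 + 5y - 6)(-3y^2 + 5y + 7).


Distribute each term of the first polynomial:
  (-4y^3)(-3y^2 + 5y + 7) = 12y^5 - 20y^4 - 28y^3
  (7y^2)(-3y^2 + 5y + 7) = -21y^4 + 35y^3 + 49y^2
  (5y)(-3y^2 + 5y + 7) = -15y^3 + 25y^2 + 35y
  (-6)(-3y^2 + 5y + 7) = 18y^2 - 30y - 42
Sum: 12y^5 - 41y^4 - 8y^3 + 92y^2 + 5y - 42


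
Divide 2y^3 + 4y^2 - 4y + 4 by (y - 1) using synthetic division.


Synthetic division with c = 1. Coefficients: 2, 4, -4, 4
Bring down 2.
  2 * 1 = 2; 2 + 4 = 6
  6 * 1 = 6; 6 - 4 = 2
  2 * 1 = 2; 2 + 4 = 6
Quotient: 2y^2 + 6y + 2, Remainder: 6


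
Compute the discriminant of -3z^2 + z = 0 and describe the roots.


D = b^2 - 4ac = (1)^2 - 4(-3)(0) = 1 = 1
Since D > 0: two distinct rational roots


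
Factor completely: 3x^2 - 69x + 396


Roots satisfy r1 + r2 = -b/a = 23 and r1*r2 = c/a = 132.
So r1 = 11, r2 = 12.
3x^2 - 69x + 396 = 3(x - r1)(x - r2) = 3(x - 11)(x - 12)


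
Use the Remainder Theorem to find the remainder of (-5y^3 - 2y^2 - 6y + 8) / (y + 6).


By the Remainder Theorem, the remainder equals p(-6):
  -5*(-6)^3 = 1080
  -2*(-6)^2 = -72
  -6*(-6)^1 = 36
  constant: 8
Sum: 1080 - 72 + 36 + 8 = 1052


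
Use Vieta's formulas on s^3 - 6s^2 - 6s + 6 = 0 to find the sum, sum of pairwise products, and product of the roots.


Monic cubic s^3+bs^2+cs+d=0: sum=-b, pairwise sum=c, product=-d.
b=-6, c=-6, d=6
r1+r2+r3 = 6
r1r2+r1r3+r2r3 = -6
r1r2r3 = -6


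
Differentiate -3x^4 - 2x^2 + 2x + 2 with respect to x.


Apply the power rule term by term:
  d/dx(-3x^4) = -12x^3
  d/dx(-2x^2) = -4x
  d/dx(2x) = 2
  d/dx(2) = 0
p'(x) = -12x^3 - 4x + 2


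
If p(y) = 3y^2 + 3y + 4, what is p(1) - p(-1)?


p(1) = 10
p(-1) = 4
p(1) - p(-1) = 10 - 4 = 6


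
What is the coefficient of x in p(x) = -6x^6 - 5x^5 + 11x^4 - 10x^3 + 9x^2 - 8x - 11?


Read off the coefficient of x: -8


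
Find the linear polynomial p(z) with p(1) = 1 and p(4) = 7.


p(z) = mz + b. Using p(1)=1, p(4)=7:
m = (1 - 7)/(1 - 4) = -6/-3 = 2
b = 1 - m*(1) = 1 - 2 = -1
p(z) = 2z - 1


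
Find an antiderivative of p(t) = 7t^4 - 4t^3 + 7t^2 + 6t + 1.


Reverse power rule on each term:
  ∫ 7t^4 dt = (7/5)t^5
  ∫ -4t^3 dt = -t^4
  ∫ 7t^2 dt = (7/3)t^3
  ∫ 6t dt = 3t^2
  ∫ 1 dt = t
F(t) = (7/5)t^5 - t^4 + (7/3)t^3 + 3t^2 + t + C


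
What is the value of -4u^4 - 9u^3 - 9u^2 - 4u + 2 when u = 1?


Using direct substitution:
  -4 * (1)^4 = -4
  -9 * (1)^3 = -9
  -9 * (1)^2 = -9
  -4 * (1)^1 = -4
  constant: 2
Sum = -4 - 9 - 9 - 4 + 2 = -24


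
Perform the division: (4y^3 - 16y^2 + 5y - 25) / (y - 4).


(4y^3 - 16y^2 + 5y - 25) / (y - 4)
Step 1: 4y^2 * (y - 4) = 4y^3 - 16y^2; subtract.
Step 2: 0 * (y - 4) = 0; subtract.
Step 3: 5 * (y - 4) = 5y - 20; subtract.
Quotient: 4y^2 + 5, Remainder: -5


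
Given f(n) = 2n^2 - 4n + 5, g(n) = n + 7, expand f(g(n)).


Substitute g(n) into f:
f(g(n)) = 2*(n + 7)^2 + (-4)*(n + 7) + 5
(n + 7)^2 = n^2 + 14n + 49
Expand and combine: 2n^2 + 24n + 75


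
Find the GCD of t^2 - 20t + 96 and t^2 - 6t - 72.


Factor each:
  t^2 - 20t + 96 = (t - 12)(t - 8)
  t^2 - 6t - 72 = (t - 12)(t + 6)
Common monic factor: t - 12


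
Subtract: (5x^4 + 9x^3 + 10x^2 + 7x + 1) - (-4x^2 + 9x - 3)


Distribute the minus sign:
  (5x^4 + 9x^3 + 10x^2 + 7x + 1)
- (-4x^2 + 9x - 3)
Negate second polynomial: 4x^2 - 9x + 3
Add: 5x^4 + 9x^3 + 14x^2 - 2x + 4


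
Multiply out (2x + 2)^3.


Expand (2x + 2)^3 by repeated multiplication:
  (2x + 2)^2 = 4x^2 + 8x + 4
= 8x^3 + 24x^2 + 24x + 8


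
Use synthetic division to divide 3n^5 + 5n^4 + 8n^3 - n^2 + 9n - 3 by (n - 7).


Synthetic division with c = 7. Coefficients: 3, 5, 8, -1, 9, -3
Bring down 3.
  3 * 7 = 21; 21 + 5 = 26
  26 * 7 = 182; 182 + 8 = 190
  190 * 7 = 1330; 1330 - 1 = 1329
  1329 * 7 = 9303; 9303 + 9 = 9312
  9312 * 7 = 65184; 65184 - 3 = 65181
Quotient: 3n^4 + 26n^3 + 190n^2 + 1329n + 9312, Remainder: 65181


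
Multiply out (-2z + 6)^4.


Expand (-2z + 6)^4 by repeated multiplication:
  (-2z + 6)^2 = 4z^2 - 24z + 36
  (-2z + 6)^3 = -8z^3 + 72z^2 - 216z + 216
= 16z^4 - 192z^3 + 864z^2 - 1728z + 1296


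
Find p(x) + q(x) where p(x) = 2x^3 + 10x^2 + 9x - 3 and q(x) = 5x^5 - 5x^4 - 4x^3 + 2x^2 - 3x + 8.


Align terms by degree and add:
  2x^3 + 10x^2 + 9x - 3
+ 5x^5 - 5x^4 - 4x^3 + 2x^2 - 3x + 8
= 5x^5 - 5x^4 - 2x^3 + 12x^2 + 6x + 5


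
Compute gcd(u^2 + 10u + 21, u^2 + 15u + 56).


Factor each:
  u^2 + 10u + 21 = (u + 7)(u + 3)
  u^2 + 15u + 56 = (u + 7)(u + 8)
Common monic factor: u + 7


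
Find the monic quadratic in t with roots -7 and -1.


p(t) = (t + 7)(t + 1)
Expand: t^2 + 8t + 7


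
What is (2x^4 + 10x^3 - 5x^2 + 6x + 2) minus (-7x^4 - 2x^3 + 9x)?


Distribute the minus sign:
  (2x^4 + 10x^3 - 5x^2 + 6x + 2)
- (-7x^4 - 2x^3 + 9x)
Negate second polynomial: 7x^4 + 2x^3 - 9x
Add: 9x^4 + 12x^3 - 5x^2 - 3x + 2


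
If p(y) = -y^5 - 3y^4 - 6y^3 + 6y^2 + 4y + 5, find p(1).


Using direct substitution:
  -1 * (1)^5 = -1
  -3 * (1)^4 = -3
  -6 * (1)^3 = -6
  6 * (1)^2 = 6
  4 * (1)^1 = 4
  constant: 5
Sum = -1 - 3 - 6 + 6 + 4 + 5 = 5


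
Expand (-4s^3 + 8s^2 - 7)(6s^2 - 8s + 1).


Distribute each term of the first polynomial:
  (-4s^3)(6s^2 - 8s + 1) = -24s^5 + 32s^4 - 4s^3
  (8s^2)(6s^2 - 8s + 1) = 48s^4 - 64s^3 + 8s^2
  (-7)(6s^2 - 8s + 1) = -42s^2 + 56s - 7
Sum: -24s^5 + 80s^4 - 68s^3 - 34s^2 + 56s - 7


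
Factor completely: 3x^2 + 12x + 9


Roots satisfy r1 + r2 = -b/a = -4 and r1*r2 = c/a = 3.
So r1 = -3, r2 = -1.
3x^2 + 12x + 9 = 3(x - r1)(x - r2) = 3(x + 3)(x + 1)


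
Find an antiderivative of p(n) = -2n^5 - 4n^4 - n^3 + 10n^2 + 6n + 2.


Reverse power rule on each term:
  ∫ -2n^5 dn = -(1/3)n^6
  ∫ -4n^4 dn = -(4/5)n^5
  ∫ -n^3 dn = -(1/4)n^4
  ∫ 10n^2 dn = (10/3)n^3
  ∫ 6n dn = 3n^2
  ∫ 2 dn = 2n
F(n) = -(1/3)n^6 - (4/5)n^5 - (1/4)n^4 + (10/3)n^3 + 3n^2 + 2n + C


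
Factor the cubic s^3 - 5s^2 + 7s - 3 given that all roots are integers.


Try integer roots (divisors of -3). s=1: p(1)=0.
Divide out (s - 1): quotient is s^2 - 4s + 3.
Factor the quadratic: (s - 3)(s - 1)
Result: (s - 1)(s - 3)(s - 1)


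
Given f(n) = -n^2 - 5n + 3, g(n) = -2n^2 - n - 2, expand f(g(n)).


Substitute g(n) into f:
f(g(n)) = -1*(-2n^2 - n - 2)^2 + (-5)*(-2n^2 - n - 2) + 3
(-2n^2 - n - 2)^2 = 4n^4 + 4n^3 + 9n^2 + 4n + 4
Expand and combine: -4n^4 - 4n^3 + n^2 + n + 9


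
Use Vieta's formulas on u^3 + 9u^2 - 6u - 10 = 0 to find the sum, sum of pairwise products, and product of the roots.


Monic cubic u^3+bu^2+cu+d=0: sum=-b, pairwise sum=c, product=-d.
b=9, c=-6, d=-10
r1+r2+r3 = -9
r1r2+r1r3+r2r3 = -6
r1r2r3 = 10


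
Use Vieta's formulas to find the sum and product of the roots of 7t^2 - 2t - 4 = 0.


For at^2+bt+c=0: sum = -b/a, product = c/a.
a=7, b=-2, c=-4
Sum = -(-2)/7 = 2/7
Product = (-4)/7 = -4/7


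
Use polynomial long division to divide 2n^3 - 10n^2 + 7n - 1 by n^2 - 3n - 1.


(2n^3 - 10n^2 + 7n - 1) / (n^2 - 3n - 1)
Step 1: 2n * (n^2 - 3n - 1) = 2n^3 - 6n^2 - 2n; subtract.
Step 2: -4 * (n^2 - 3n - 1) = -4n^2 + 12n + 4; subtract.
Quotient: 2n - 4, Remainder: -3n - 5


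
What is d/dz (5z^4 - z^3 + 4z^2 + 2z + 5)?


Apply the power rule term by term:
  d/dz(5z^4) = 20z^3
  d/dz(-z^3) = -3z^2
  d/dz(4z^2) = 8z
  d/dz(2z) = 2
  d/dz(5) = 0
p'(z) = 20z^3 - 3z^2 + 8z + 2


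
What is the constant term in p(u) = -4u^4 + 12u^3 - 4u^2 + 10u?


Read off the constant term: 0


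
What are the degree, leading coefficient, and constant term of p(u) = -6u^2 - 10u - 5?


Highest power of u is 2, with coefficient -6. Constant term is -5.
Degree = 2, leading coefficient = -6, constant term = -5


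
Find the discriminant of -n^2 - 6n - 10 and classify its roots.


D = b^2 - 4ac = (-6)^2 - 4(-1)(-10) = 36 - 40 = -4
Since D < 0: two complex conjugate roots (no real roots)


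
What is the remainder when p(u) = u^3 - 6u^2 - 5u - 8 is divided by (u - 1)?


By the Remainder Theorem, the remainder equals p(1):
  1*(1)^3 = 1
  -6*(1)^2 = -6
  -5*(1)^1 = -5
  constant: -8
Sum: 1 - 6 - 5 - 8 = -18


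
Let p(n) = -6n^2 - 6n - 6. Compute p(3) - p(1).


p(3) = -78
p(1) = -18
p(3) - p(1) = -78 + 18 = -60


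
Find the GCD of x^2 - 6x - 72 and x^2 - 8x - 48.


Factor each:
  x^2 - 6x - 72 = (x - 12)(x + 6)
  x^2 - 8x - 48 = (x - 12)(x + 4)
Common monic factor: x - 12


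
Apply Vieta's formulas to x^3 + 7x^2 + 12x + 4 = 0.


Monic cubic x^3+bx^2+cx+d=0: sum=-b, pairwise sum=c, product=-d.
b=7, c=12, d=4
r1+r2+r3 = -7
r1r2+r1r3+r2r3 = 12
r1r2r3 = -4


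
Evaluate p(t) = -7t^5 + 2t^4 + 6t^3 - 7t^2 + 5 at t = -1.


Using direct substitution:
  -7 * (-1)^5 = 7
  2 * (-1)^4 = 2
  6 * (-1)^3 = -6
  -7 * (-1)^2 = -7
  0 * (-1)^1 = 0
  constant: 5
Sum = 7 + 2 - 6 - 7 + 0 + 5 = 1


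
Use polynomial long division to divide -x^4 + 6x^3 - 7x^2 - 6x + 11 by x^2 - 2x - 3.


(-x^4 + 6x^3 - 7x^2 - 6x + 11) / (x^2 - 2x - 3)
Step 1: -x^2 * (x^2 - 2x - 3) = -x^4 + 2x^3 + 3x^2; subtract.
Step 2: 4x * (x^2 - 2x - 3) = 4x^3 - 8x^2 - 12x; subtract.
Step 3: -2 * (x^2 - 2x - 3) = -2x^2 + 4x + 6; subtract.
Quotient: -x^2 + 4x - 2, Remainder: 2x + 5


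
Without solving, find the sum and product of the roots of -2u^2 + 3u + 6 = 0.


For au^2+bu+c=0: sum = -b/a, product = c/a.
a=-2, b=3, c=6
Sum = -(3)/-2 = 3/2
Product = (6)/-2 = -3


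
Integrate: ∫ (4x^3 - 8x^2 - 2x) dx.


Reverse power rule on each term:
  ∫ 4x^3 dx = x^4
  ∫ -8x^2 dx = -(8/3)x^3
  ∫ -2x dx = -x^2
F(x) = x^4 - (8/3)x^3 - x^2 + C


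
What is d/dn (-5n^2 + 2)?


Apply the power rule term by term:
  d/dn(-5n^2) = -10n
  d/dn(2) = 0
p'(n) = -10n


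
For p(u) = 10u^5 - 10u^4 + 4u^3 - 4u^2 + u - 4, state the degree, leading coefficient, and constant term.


Highest power of u is 5, with coefficient 10. Constant term is -4.
Degree = 5, leading coefficient = 10, constant term = -4


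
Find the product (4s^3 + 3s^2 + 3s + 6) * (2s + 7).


Distribute each term of the first polynomial:
  (4s^3)(2s + 7) = 8s^4 + 28s^3
  (3s^2)(2s + 7) = 6s^3 + 21s^2
  (3s)(2s + 7) = 6s^2 + 21s
  (6)(2s + 7) = 12s + 42
Sum: 8s^4 + 34s^3 + 27s^2 + 33s + 42


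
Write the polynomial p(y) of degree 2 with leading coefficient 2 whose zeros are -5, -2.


p(y) = 2(y + 5)(y + 2)
Expand: 2y^2 + 14y + 20


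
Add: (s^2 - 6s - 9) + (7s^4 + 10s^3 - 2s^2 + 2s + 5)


Align terms by degree and add:
  s^2 - 6s - 9
+ 7s^4 + 10s^3 - 2s^2 + 2s + 5
= 7s^4 + 10s^3 - s^2 - 4s - 4


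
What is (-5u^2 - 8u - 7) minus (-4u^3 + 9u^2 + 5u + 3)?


Distribute the minus sign:
  (-5u^2 - 8u - 7)
- (-4u^3 + 9u^2 + 5u + 3)
Negate second polynomial: 4u^3 - 9u^2 - 5u - 3
Add: 4u^3 - 14u^2 - 13u - 10


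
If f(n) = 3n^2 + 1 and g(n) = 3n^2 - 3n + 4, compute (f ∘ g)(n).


Substitute g(n) into f:
f(g(n)) = 3*(3n^2 - 3n + 4)^2 + 1
(3n^2 - 3n + 4)^2 = 9n^4 - 18n^3 + 33n^2 - 24n + 16
Expand and combine: 27n^4 - 54n^3 + 99n^2 - 72n + 49


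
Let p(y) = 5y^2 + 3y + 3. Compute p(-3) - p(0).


p(-3) = 39
p(0) = 3
p(-3) - p(0) = 39 - 3 = 36


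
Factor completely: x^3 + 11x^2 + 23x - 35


Try integer roots (divisors of -35). x=1: p(1)=0.
Divide out (x - 1): quotient is x^2 + 12x + 35.
Factor the quadratic: (x + 5)(x + 7)
Result: (x - 1)(x + 5)(x + 7)


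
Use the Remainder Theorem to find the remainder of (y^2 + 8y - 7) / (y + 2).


By the Remainder Theorem, the remainder equals p(-2):
  1*(-2)^2 = 4
  8*(-2)^1 = -16
  constant: -7
Sum: 4 - 16 - 7 = -19


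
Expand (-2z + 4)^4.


Expand (-2z + 4)^4 by repeated multiplication:
  (-2z + 4)^2 = 4z^2 - 16z + 16
  (-2z + 4)^3 = -8z^3 + 48z^2 - 96z + 64
= 16z^4 - 128z^3 + 384z^2 - 512z + 256


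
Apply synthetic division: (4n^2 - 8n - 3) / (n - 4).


Synthetic division with c = 4. Coefficients: 4, -8, -3
Bring down 4.
  4 * 4 = 16; 16 - 8 = 8
  8 * 4 = 32; 32 - 3 = 29
Quotient: 4n + 8, Remainder: 29


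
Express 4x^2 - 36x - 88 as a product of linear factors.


Roots satisfy r1 + r2 = -b/a = 9 and r1*r2 = c/a = -22.
So r1 = -2, r2 = 11.
4x^2 - 36x - 88 = 4(x - r1)(x - r2) = 4(x + 2)(x - 11)


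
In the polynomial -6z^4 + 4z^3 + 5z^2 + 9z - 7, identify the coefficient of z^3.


Read off the coefficient of z^3: 4


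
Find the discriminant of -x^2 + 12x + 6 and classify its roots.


D = b^2 - 4ac = (12)^2 - 4(-1)(6) = 144 + 24 = 168
Since D > 0: two distinct irrational roots


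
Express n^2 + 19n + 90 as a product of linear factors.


Roots satisfy r1 + r2 = -b/a = -19 and r1*r2 = c/a = 90.
So r1 = -10, r2 = -9.
n^2 + 19n + 90 = (n - r1)(n - r2) = (n + 10)(n + 9)


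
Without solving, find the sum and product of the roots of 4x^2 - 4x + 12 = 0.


For ax^2+bx+c=0: sum = -b/a, product = c/a.
a=4, b=-4, c=12
Sum = -(-4)/4 = 1
Product = (12)/4 = 3


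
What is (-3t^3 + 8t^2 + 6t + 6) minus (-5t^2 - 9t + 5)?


Distribute the minus sign:
  (-3t^3 + 8t^2 + 6t + 6)
- (-5t^2 - 9t + 5)
Negate second polynomial: 5t^2 + 9t - 5
Add: -3t^3 + 13t^2 + 15t + 1


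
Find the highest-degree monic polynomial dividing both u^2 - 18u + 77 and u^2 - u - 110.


Factor each:
  u^2 - 18u + 77 = (u - 11)(u - 7)
  u^2 - u - 110 = (u - 11)(u + 10)
Common monic factor: u - 11


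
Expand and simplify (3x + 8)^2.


Expand (3x + 8)^2 by repeated multiplication:
= 9x^2 + 48x + 64


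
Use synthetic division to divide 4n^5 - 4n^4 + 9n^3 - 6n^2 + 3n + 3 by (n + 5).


Synthetic division with c = -5. Coefficients: 4, -4, 9, -6, 3, 3
Bring down 4.
  4 * -5 = -20; -20 - 4 = -24
  -24 * -5 = 120; 120 + 9 = 129
  129 * -5 = -645; -645 - 6 = -651
  -651 * -5 = 3255; 3255 + 3 = 3258
  3258 * -5 = -16290; -16290 + 3 = -16287
Quotient: 4n^4 - 24n^3 + 129n^2 - 651n + 3258, Remainder: -16287


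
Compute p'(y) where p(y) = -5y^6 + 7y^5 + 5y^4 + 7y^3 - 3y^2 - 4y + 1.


Apply the power rule term by term:
  d/dy(-5y^6) = -30y^5
  d/dy(7y^5) = 35y^4
  d/dy(5y^4) = 20y^3
  d/dy(7y^3) = 21y^2
  d/dy(-3y^2) = -6y
  d/dy(-4y) = -4
  d/dy(1) = 0
p'(y) = -30y^5 + 35y^4 + 20y^3 + 21y^2 - 6y - 4


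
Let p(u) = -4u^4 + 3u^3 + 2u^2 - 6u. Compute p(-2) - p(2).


p(-2) = -68
p(2) = -44
p(-2) - p(2) = -68 + 44 = -24


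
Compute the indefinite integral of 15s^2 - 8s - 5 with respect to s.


Reverse power rule on each term:
  ∫ 15s^2 ds = 5s^3
  ∫ -8s ds = -4s^2
  ∫ -5 ds = -5s
F(s) = 5s^3 - 4s^2 - 5s + C


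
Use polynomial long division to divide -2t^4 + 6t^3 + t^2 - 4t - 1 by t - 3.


(-2t^4 + 6t^3 + t^2 - 4t - 1) / (t - 3)
Step 1: -2t^3 * (t - 3) = -2t^4 + 6t^3; subtract.
Step 2: 0 * (t - 3) = 0; subtract.
Step 3: t * (t - 3) = t^2 - 3t; subtract.
Step 4: -1 * (t - 3) = -t + 3; subtract.
Quotient: -2t^3 + t - 1, Remainder: -4


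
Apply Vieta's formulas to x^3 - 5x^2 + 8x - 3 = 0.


Monic cubic x^3+bx^2+cx+d=0: sum=-b, pairwise sum=c, product=-d.
b=-5, c=8, d=-3
r1+r2+r3 = 5
r1r2+r1r3+r2r3 = 8
r1r2r3 = 3


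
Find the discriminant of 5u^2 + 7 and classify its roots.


D = b^2 - 4ac = (0)^2 - 4(5)(7) = 0 - 140 = -140
Since D < 0: two complex conjugate roots (no real roots)


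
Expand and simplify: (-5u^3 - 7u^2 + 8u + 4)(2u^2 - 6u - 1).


Distribute each term of the first polynomial:
  (-5u^3)(2u^2 - 6u - 1) = -10u^5 + 30u^4 + 5u^3
  (-7u^2)(2u^2 - 6u - 1) = -14u^4 + 42u^3 + 7u^2
  (8u)(2u^2 - 6u - 1) = 16u^3 - 48u^2 - 8u
  (4)(2u^2 - 6u - 1) = 8u^2 - 24u - 4
Sum: -10u^5 + 16u^4 + 63u^3 - 33u^2 - 32u - 4


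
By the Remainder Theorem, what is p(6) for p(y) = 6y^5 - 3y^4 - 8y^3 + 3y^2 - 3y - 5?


By the Remainder Theorem, the remainder equals p(6):
  6*(6)^5 = 46656
  -3*(6)^4 = -3888
  -8*(6)^3 = -1728
  3*(6)^2 = 108
  -3*(6)^1 = -18
  constant: -5
Sum: 46656 - 3888 - 1728 + 108 - 18 - 5 = 41125


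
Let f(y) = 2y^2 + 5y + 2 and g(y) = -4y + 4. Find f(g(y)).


Substitute g(y) into f:
f(g(y)) = 2*(-4y + 4)^2 + 5*(-4y + 4) + 2
(-4y + 4)^2 = 16y^2 - 32y + 16
Expand and combine: 32y^2 - 84y + 54


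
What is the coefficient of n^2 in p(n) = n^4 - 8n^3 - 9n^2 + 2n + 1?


Read off the coefficient of n^2: -9


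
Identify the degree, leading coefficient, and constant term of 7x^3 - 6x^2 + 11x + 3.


Highest power of x is 3, with coefficient 7. Constant term is 3.
Degree = 3, leading coefficient = 7, constant term = 3


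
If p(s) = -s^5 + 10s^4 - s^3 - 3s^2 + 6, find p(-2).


Using direct substitution:
  -1 * (-2)^5 = 32
  10 * (-2)^4 = 160
  -1 * (-2)^3 = 8
  -3 * (-2)^2 = -12
  0 * (-2)^1 = 0
  constant: 6
Sum = 32 + 160 + 8 - 12 + 0 + 6 = 194


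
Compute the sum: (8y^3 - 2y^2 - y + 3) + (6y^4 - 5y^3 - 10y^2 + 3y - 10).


Align terms by degree and add:
  8y^3 - 2y^2 - y + 3
+ 6y^4 - 5y^3 - 10y^2 + 3y - 10
= 6y^4 + 3y^3 - 12y^2 + 2y - 7


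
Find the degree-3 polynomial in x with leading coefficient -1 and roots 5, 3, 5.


p(x) = -(x - 5)(x - 3)(x - 5)
Expand: -x^3 + 13x^2 - 55x + 75


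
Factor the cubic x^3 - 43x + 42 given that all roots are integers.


Try integer roots (divisors of 42). x=6: p(6)=0.
Divide out (x - 6): quotient is x^2 + 6x - 7.
Factor the quadratic: (x - 1)(x + 7)
Result: (x - 6)(x - 1)(x + 7)


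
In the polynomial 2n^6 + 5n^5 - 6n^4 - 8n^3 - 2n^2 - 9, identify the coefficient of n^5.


Read off the coefficient of n^5: 5


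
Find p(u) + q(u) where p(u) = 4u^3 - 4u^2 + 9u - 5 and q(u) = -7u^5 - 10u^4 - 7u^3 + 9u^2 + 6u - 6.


Align terms by degree and add:
  4u^3 - 4u^2 + 9u - 5
  -7u^5 - 10u^4 - 7u^3 + 9u^2 + 6u - 6
= -7u^5 - 10u^4 - 3u^3 + 5u^2 + 15u - 11


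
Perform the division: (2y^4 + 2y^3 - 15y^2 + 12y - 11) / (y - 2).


(2y^4 + 2y^3 - 15y^2 + 12y - 11) / (y - 2)
Step 1: 2y^3 * (y - 2) = 2y^4 - 4y^3; subtract.
Step 2: 6y^2 * (y - 2) = 6y^3 - 12y^2; subtract.
Step 3: -3y * (y - 2) = -3y^2 + 6y; subtract.
Step 4: 6 * (y - 2) = 6y - 12; subtract.
Quotient: 2y^3 + 6y^2 - 3y + 6, Remainder: 1


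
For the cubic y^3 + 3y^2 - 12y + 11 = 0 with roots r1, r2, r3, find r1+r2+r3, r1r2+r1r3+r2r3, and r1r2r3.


Monic cubic y^3+by^2+cy+d=0: sum=-b, pairwise sum=c, product=-d.
b=3, c=-12, d=11
r1+r2+r3 = -3
r1r2+r1r3+r2r3 = -12
r1r2r3 = -11


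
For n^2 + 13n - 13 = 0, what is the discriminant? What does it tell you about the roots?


D = b^2 - 4ac = (13)^2 - 4(1)(-13) = 169 + 52 = 221
Since D > 0: two distinct irrational roots


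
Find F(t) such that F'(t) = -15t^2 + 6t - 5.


Reverse power rule on each term:
  ∫ -15t^2 dt = -5t^3
  ∫ 6t dt = 3t^2
  ∫ -5 dt = -5t
F(t) = -5t^3 + 3t^2 - 5t + C


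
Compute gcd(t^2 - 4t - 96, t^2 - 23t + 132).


Factor each:
  t^2 - 4t - 96 = (t - 12)(t + 8)
  t^2 - 23t + 132 = (t - 12)(t - 11)
Common monic factor: t - 12


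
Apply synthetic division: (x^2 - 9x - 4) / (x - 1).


Synthetic division with c = 1. Coefficients: 1, -9, -4
Bring down 1.
  1 * 1 = 1; 1 - 9 = -8
  -8 * 1 = -8; -8 - 4 = -12
Quotient: x - 8, Remainder: -12


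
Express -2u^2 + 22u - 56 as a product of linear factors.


Roots satisfy r1 + r2 = -b/a = 11 and r1*r2 = c/a = 28.
So r1 = 7, r2 = 4.
-2u^2 + 22u - 56 = -2(u - r1)(u - r2) = -2(u - 7)(u - 4)


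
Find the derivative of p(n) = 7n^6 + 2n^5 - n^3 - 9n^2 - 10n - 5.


Apply the power rule term by term:
  d/dn(7n^6) = 42n^5
  d/dn(2n^5) = 10n^4
  d/dn(-n^3) = -3n^2
  d/dn(-9n^2) = -18n
  d/dn(-10n) = -10
  d/dn(-5) = 0
p'(n) = 42n^5 + 10n^4 - 3n^2 - 18n - 10


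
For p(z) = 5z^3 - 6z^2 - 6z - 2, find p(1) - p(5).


p(1) = -9
p(5) = 443
p(1) - p(5) = -9 - 443 = -452


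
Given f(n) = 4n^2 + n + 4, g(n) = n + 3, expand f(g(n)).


Substitute g(n) into f:
f(g(n)) = 4*(n + 3)^2 + 1*(n + 3) + 4
(n + 3)^2 = n^2 + 6n + 9
Expand and combine: 4n^2 + 25n + 43


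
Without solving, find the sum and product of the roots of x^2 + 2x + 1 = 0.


For ax^2+bx+c=0: sum = -b/a, product = c/a.
a=1, b=2, c=1
Sum = -(2)/1 = -2
Product = (1)/1 = 1


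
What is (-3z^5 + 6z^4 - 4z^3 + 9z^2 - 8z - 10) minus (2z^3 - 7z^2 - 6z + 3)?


Distribute the minus sign:
  (-3z^5 + 6z^4 - 4z^3 + 9z^2 - 8z - 10)
- (2z^3 - 7z^2 - 6z + 3)
Negate second polynomial: -2z^3 + 7z^2 + 6z - 3
Add: -3z^5 + 6z^4 - 6z^3 + 16z^2 - 2z - 13


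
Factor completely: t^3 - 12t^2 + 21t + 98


Try integer roots (divisors of 98). t=7: p(7)=0.
Divide out (t - 7): quotient is t^2 - 5t - 14.
Factor the quadratic: (t - 7)(t + 2)
Result: (t - 7)(t - 7)(t + 2)


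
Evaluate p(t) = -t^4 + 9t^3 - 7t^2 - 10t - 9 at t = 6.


Using direct substitution:
  -1 * (6)^4 = -1296
  9 * (6)^3 = 1944
  -7 * (6)^2 = -252
  -10 * (6)^1 = -60
  constant: -9
Sum = -1296 + 1944 - 252 - 60 - 9 = 327


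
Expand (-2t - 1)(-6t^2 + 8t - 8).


Distribute each term of the first polynomial:
  (-2t)(-6t^2 + 8t - 8) = 12t^3 - 16t^2 + 16t
  (-1)(-6t^2 + 8t - 8) = 6t^2 - 8t + 8
Sum: 12t^3 - 10t^2 + 8t + 8


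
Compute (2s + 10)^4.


Expand (2s + 10)^4 by repeated multiplication:
  (2s + 10)^2 = 4s^2 + 40s + 100
  (2s + 10)^3 = 8s^3 + 120s^2 + 600s + 1000
= 16s^4 + 320s^3 + 2400s^2 + 8000s + 10000


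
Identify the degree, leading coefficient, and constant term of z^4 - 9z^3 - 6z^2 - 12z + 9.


Highest power of z is 4, with coefficient 1. Constant term is 9.
Degree = 4, leading coefficient = 1, constant term = 9


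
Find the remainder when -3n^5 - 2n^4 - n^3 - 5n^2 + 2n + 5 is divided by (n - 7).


By the Remainder Theorem, the remainder equals p(7):
  -3*(7)^5 = -50421
  -2*(7)^4 = -4802
  -1*(7)^3 = -343
  -5*(7)^2 = -245
  2*(7)^1 = 14
  constant: 5
Sum: -50421 - 4802 - 343 - 245 + 14 + 5 = -55792


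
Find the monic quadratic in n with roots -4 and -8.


p(n) = (n + 4)(n + 8)
Expand: n^2 + 12n + 32


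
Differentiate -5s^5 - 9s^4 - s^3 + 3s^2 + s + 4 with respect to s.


Apply the power rule term by term:
  d/ds(-5s^5) = -25s^4
  d/ds(-9s^4) = -36s^3
  d/ds(-s^3) = -3s^2
  d/ds(3s^2) = 6s
  d/ds(s) = 1
  d/ds(4) = 0
p'(s) = -25s^4 - 36s^3 - 3s^2 + 6s + 1


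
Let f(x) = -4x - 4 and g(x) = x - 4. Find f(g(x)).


Substitute g(x) into f:
f(g(x)) = -4*(x - 4) + (-4)
Expand and combine: -4x + 12


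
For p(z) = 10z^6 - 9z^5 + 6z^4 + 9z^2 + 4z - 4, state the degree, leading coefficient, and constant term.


Highest power of z is 6, with coefficient 10. Constant term is -4.
Degree = 6, leading coefficient = 10, constant term = -4


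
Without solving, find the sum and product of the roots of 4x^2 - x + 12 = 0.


For ax^2+bx+c=0: sum = -b/a, product = c/a.
a=4, b=-1, c=12
Sum = -(-1)/4 = 1/4
Product = (12)/4 = 3


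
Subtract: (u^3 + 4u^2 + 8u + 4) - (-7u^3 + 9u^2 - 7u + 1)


Distribute the minus sign:
  (u^3 + 4u^2 + 8u + 4)
- (-7u^3 + 9u^2 - 7u + 1)
Negate second polynomial: 7u^3 - 9u^2 + 7u - 1
Add: 8u^3 - 5u^2 + 15u + 3


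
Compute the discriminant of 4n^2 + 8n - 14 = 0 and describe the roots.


D = b^2 - 4ac = (8)^2 - 4(4)(-14) = 64 + 224 = 288
Since D > 0: two distinct irrational roots


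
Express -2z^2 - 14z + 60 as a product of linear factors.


Roots satisfy r1 + r2 = -b/a = -7 and r1*r2 = c/a = -30.
So r1 = 3, r2 = -10.
-2z^2 - 14z + 60 = -2(z - r1)(z - r2) = -2(z - 3)(z + 10)


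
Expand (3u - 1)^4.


Expand (3u - 1)^4 by repeated multiplication:
  (3u - 1)^2 = 9u^2 - 6u + 1
  (3u - 1)^3 = 27u^3 - 27u^2 + 9u - 1
= 81u^4 - 108u^3 + 54u^2 - 12u + 1


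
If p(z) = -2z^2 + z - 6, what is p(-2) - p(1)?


p(-2) = -16
p(1) = -7
p(-2) - p(1) = -16 + 7 = -9


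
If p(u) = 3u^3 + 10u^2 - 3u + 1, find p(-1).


Using direct substitution:
  3 * (-1)^3 = -3
  10 * (-1)^2 = 10
  -3 * (-1)^1 = 3
  constant: 1
Sum = -3 + 10 + 3 + 1 = 11


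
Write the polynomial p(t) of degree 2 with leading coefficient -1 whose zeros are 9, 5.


p(t) = -(t - 9)(t - 5)
Expand: -t^2 + 14t - 45


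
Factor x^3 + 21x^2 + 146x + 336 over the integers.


Try integer roots (divisors of 336). x=-7: p(-7)=0.
Divide out (x + 7): quotient is x^2 + 14x + 48.
Factor the quadratic: (x + 8)(x + 6)
Result: (x + 7)(x + 8)(x + 6)


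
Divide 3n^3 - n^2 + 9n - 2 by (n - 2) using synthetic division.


Synthetic division with c = 2. Coefficients: 3, -1, 9, -2
Bring down 3.
  3 * 2 = 6; 6 - 1 = 5
  5 * 2 = 10; 10 + 9 = 19
  19 * 2 = 38; 38 - 2 = 36
Quotient: 3n^2 + 5n + 19, Remainder: 36


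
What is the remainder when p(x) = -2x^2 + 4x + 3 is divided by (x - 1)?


By the Remainder Theorem, the remainder equals p(1):
  -2*(1)^2 = -2
  4*(1)^1 = 4
  constant: 3
Sum: -2 + 4 + 3 = 5


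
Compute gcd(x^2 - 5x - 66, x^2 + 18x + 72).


Factor each:
  x^2 - 5x - 66 = (x + 6)(x - 11)
  x^2 + 18x + 72 = (x + 6)(x + 12)
Common monic factor: x + 6


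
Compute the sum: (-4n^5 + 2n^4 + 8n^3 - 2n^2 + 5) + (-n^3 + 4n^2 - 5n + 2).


Align terms by degree and add:
  -4n^5 + 2n^4 + 8n^3 - 2n^2 + 5
  -n^3 + 4n^2 - 5n + 2
= -4n^5 + 2n^4 + 7n^3 + 2n^2 - 5n + 7


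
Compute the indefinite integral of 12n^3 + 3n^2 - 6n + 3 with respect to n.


Reverse power rule on each term:
  ∫ 12n^3 dn = 3n^4
  ∫ 3n^2 dn = n^3
  ∫ -6n dn = -3n^2
  ∫ 3 dn = 3n
F(n) = 3n^4 + n^3 - 3n^2 + 3n + C


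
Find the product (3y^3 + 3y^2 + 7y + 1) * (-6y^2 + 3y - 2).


Distribute each term of the first polynomial:
  (3y^3)(-6y^2 + 3y - 2) = -18y^5 + 9y^4 - 6y^3
  (3y^2)(-6y^2 + 3y - 2) = -18y^4 + 9y^3 - 6y^2
  (7y)(-6y^2 + 3y - 2) = -42y^3 + 21y^2 - 14y
  (1)(-6y^2 + 3y - 2) = -6y^2 + 3y - 2
Sum: -18y^5 - 9y^4 - 39y^3 + 9y^2 - 11y - 2


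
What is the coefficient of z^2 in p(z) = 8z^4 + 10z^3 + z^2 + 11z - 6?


Read off the coefficient of z^2: 1


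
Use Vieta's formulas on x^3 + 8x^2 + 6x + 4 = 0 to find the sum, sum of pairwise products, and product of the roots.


Monic cubic x^3+bx^2+cx+d=0: sum=-b, pairwise sum=c, product=-d.
b=8, c=6, d=4
r1+r2+r3 = -8
r1r2+r1r3+r2r3 = 6
r1r2r3 = -4


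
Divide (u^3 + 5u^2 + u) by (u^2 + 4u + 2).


(u^3 + 5u^2 + u) / (u^2 + 4u + 2)
Step 1: u * (u^2 + 4u + 2) = u^3 + 4u^2 + 2u; subtract.
Step 2: 1 * (u^2 + 4u + 2) = u^2 + 4u + 2; subtract.
Quotient: u + 1, Remainder: -5u - 2


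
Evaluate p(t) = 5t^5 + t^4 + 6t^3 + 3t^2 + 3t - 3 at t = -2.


Using direct substitution:
  5 * (-2)^5 = -160
  1 * (-2)^4 = 16
  6 * (-2)^3 = -48
  3 * (-2)^2 = 12
  3 * (-2)^1 = -6
  constant: -3
Sum = -160 + 16 - 48 + 12 - 6 - 3 = -189


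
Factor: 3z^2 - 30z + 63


Roots satisfy r1 + r2 = -b/a = 10 and r1*r2 = c/a = 21.
So r1 = 3, r2 = 7.
3z^2 - 30z + 63 = 3(z - r1)(z - r2) = 3(z - 3)(z - 7)


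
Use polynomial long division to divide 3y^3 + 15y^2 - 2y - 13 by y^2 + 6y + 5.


(3y^3 + 15y^2 - 2y - 13) / (y^2 + 6y + 5)
Step 1: 3y * (y^2 + 6y + 5) = 3y^3 + 18y^2 + 15y; subtract.
Step 2: -3 * (y^2 + 6y + 5) = -3y^2 - 18y - 15; subtract.
Quotient: 3y - 3, Remainder: y + 2


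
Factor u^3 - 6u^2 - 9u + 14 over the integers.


Try integer roots (divisors of 14). u=-2: p(-2)=0.
Divide out (u + 2): quotient is u^2 - 8u + 7.
Factor the quadratic: (u - 1)(u - 7)
Result: (u + 2)(u - 1)(u - 7)


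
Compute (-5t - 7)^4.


Expand (-5t - 7)^4 by repeated multiplication:
  (-5t - 7)^2 = 25t^2 + 70t + 49
  (-5t - 7)^3 = -125t^3 - 525t^2 - 735t - 343
= 625t^4 + 3500t^3 + 7350t^2 + 6860t + 2401


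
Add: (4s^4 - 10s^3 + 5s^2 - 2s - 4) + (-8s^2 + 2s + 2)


Align terms by degree and add:
  4s^4 - 10s^3 + 5s^2 - 2s - 4
  -8s^2 + 2s + 2
= 4s^4 - 10s^3 - 3s^2 - 2


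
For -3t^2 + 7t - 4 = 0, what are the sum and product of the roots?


For at^2+bt+c=0: sum = -b/a, product = c/a.
a=-3, b=7, c=-4
Sum = -(7)/-3 = 7/3
Product = (-4)/-3 = 4/3


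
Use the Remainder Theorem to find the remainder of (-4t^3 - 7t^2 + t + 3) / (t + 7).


By the Remainder Theorem, the remainder equals p(-7):
  -4*(-7)^3 = 1372
  -7*(-7)^2 = -343
  1*(-7)^1 = -7
  constant: 3
Sum: 1372 - 343 - 7 + 3 = 1025


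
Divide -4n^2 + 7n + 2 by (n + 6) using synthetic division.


Synthetic division with c = -6. Coefficients: -4, 7, 2
Bring down -4.
  -4 * -6 = 24; 24 + 7 = 31
  31 * -6 = -186; -186 + 2 = -184
Quotient: -4n + 31, Remainder: -184


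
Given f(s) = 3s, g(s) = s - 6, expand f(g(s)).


Substitute g(s) into f:
f(g(s)) = 3*(s - 6)
Expand and combine: 3s - 18


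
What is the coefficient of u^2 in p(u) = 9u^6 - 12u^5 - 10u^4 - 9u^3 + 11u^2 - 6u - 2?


Read off the coefficient of u^2: 11


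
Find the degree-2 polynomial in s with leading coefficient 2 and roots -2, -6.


p(s) = 2(s + 2)(s + 6)
Expand: 2s^2 + 16s + 24


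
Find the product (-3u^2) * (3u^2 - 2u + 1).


Distribute each term of the first polynomial:
  (-3u^2)(3u^2 - 2u + 1) = -9u^4 + 6u^3 - 3u^2
Sum: -9u^4 + 6u^3 - 3u^2


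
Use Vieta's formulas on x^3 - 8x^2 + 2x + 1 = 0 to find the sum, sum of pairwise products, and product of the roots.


Monic cubic x^3+bx^2+cx+d=0: sum=-b, pairwise sum=c, product=-d.
b=-8, c=2, d=1
r1+r2+r3 = 8
r1r2+r1r3+r2r3 = 2
r1r2r3 = -1


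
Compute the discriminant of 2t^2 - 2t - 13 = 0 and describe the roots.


D = b^2 - 4ac = (-2)^2 - 4(2)(-13) = 4 + 104 = 108
Since D > 0: two distinct irrational roots


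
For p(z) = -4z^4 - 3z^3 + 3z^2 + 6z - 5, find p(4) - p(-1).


p(4) = -1149
p(-1) = -9
p(4) - p(-1) = -1149 + 9 = -1140


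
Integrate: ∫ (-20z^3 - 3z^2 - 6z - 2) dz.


Reverse power rule on each term:
  ∫ -20z^3 dz = -5z^4
  ∫ -3z^2 dz = -z^3
  ∫ -6z dz = -3z^2
  ∫ -2 dz = -2z
F(z) = -5z^4 - z^3 - 3z^2 - 2z + C


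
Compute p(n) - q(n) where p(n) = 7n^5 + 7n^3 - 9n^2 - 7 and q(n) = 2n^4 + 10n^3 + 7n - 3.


Distribute the minus sign:
  (7n^5 + 7n^3 - 9n^2 - 7)
- (2n^4 + 10n^3 + 7n - 3)
Negate second polynomial: -2n^4 - 10n^3 - 7n + 3
Add: 7n^5 - 2n^4 - 3n^3 - 9n^2 - 7n - 4


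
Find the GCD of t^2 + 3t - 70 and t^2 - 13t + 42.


Factor each:
  t^2 + 3t - 70 = (t - 7)(t + 10)
  t^2 - 13t + 42 = (t - 7)(t - 6)
Common monic factor: t - 7


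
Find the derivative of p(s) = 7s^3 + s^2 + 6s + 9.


Apply the power rule term by term:
  d/ds(7s^3) = 21s^2
  d/ds(s^2) = 2s
  d/ds(6s) = 6
  d/ds(9) = 0
p'(s) = 21s^2 + 2s + 6


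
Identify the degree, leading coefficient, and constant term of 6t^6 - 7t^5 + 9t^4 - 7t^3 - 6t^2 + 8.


Highest power of t is 6, with coefficient 6. Constant term is 8.
Degree = 6, leading coefficient = 6, constant term = 8


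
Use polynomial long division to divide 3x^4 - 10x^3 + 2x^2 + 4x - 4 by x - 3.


(3x^4 - 10x^3 + 2x^2 + 4x - 4) / (x - 3)
Step 1: 3x^3 * (x - 3) = 3x^4 - 9x^3; subtract.
Step 2: -x^2 * (x - 3) = -x^3 + 3x^2; subtract.
Step 3: -x * (x - 3) = -x^2 + 3x; subtract.
Step 4: 1 * (x - 3) = x - 3; subtract.
Quotient: 3x^3 - x^2 - x + 1, Remainder: -1


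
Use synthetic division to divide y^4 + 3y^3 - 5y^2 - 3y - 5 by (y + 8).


Synthetic division with c = -8. Coefficients: 1, 3, -5, -3, -5
Bring down 1.
  1 * -8 = -8; -8 + 3 = -5
  -5 * -8 = 40; 40 - 5 = 35
  35 * -8 = -280; -280 - 3 = -283
  -283 * -8 = 2264; 2264 - 5 = 2259
Quotient: y^3 - 5y^2 + 35y - 283, Remainder: 2259


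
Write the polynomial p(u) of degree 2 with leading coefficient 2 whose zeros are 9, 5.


p(u) = 2(u - 9)(u - 5)
Expand: 2u^2 - 28u + 90


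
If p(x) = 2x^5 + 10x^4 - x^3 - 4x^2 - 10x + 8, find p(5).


Using direct substitution:
  2 * (5)^5 = 6250
  10 * (5)^4 = 6250
  -1 * (5)^3 = -125
  -4 * (5)^2 = -100
  -10 * (5)^1 = -50
  constant: 8
Sum = 6250 + 6250 - 125 - 100 - 50 + 8 = 12233


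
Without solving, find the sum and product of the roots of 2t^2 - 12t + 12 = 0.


For at^2+bt+c=0: sum = -b/a, product = c/a.
a=2, b=-12, c=12
Sum = -(-12)/2 = 6
Product = (12)/2 = 6


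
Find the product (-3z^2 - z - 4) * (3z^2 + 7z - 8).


Distribute each term of the first polynomial:
  (-3z^2)(3z^2 + 7z - 8) = -9z^4 - 21z^3 + 24z^2
  (-z)(3z^2 + 7z - 8) = -3z^3 - 7z^2 + 8z
  (-4)(3z^2 + 7z - 8) = -12z^2 - 28z + 32
Sum: -9z^4 - 24z^3 + 5z^2 - 20z + 32


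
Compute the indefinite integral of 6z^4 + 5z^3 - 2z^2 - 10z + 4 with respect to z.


Reverse power rule on each term:
  ∫ 6z^4 dz = (6/5)z^5
  ∫ 5z^3 dz = (5/4)z^4
  ∫ -2z^2 dz = -(2/3)z^3
  ∫ -10z dz = -5z^2
  ∫ 4 dz = 4z
F(z) = (6/5)z^5 + (5/4)z^4 - (2/3)z^3 - 5z^2 + 4z + C


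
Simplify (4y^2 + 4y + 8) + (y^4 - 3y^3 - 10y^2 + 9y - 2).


Align terms by degree and add:
  4y^2 + 4y + 8
+ y^4 - 3y^3 - 10y^2 + 9y - 2
= y^4 - 3y^3 - 6y^2 + 13y + 6


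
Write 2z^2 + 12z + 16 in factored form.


Roots satisfy r1 + r2 = -b/a = -6 and r1*r2 = c/a = 8.
So r1 = -2, r2 = -4.
2z^2 + 12z + 16 = 2(z - r1)(z - r2) = 2(z + 2)(z + 4)


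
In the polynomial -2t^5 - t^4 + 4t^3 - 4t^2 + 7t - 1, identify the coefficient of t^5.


Read off the coefficient of t^5: -2


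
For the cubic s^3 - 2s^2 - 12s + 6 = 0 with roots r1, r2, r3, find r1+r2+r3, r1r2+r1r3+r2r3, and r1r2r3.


Monic cubic s^3+bs^2+cs+d=0: sum=-b, pairwise sum=c, product=-d.
b=-2, c=-12, d=6
r1+r2+r3 = 2
r1r2+r1r3+r2r3 = -12
r1r2r3 = -6


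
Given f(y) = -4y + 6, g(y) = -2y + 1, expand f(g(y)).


Substitute g(y) into f:
f(g(y)) = -4*(-2y + 1) + 6
Expand and combine: 8y + 2


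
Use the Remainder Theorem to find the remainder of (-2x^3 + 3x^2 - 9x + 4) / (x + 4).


By the Remainder Theorem, the remainder equals p(-4):
  -2*(-4)^3 = 128
  3*(-4)^2 = 48
  -9*(-4)^1 = 36
  constant: 4
Sum: 128 + 48 + 36 + 4 = 216


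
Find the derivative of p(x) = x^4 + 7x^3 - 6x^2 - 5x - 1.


Apply the power rule term by term:
  d/dx(x^4) = 4x^3
  d/dx(7x^3) = 21x^2
  d/dx(-6x^2) = -12x
  d/dx(-5x) = -5
  d/dx(-1) = 0
p'(x) = 4x^3 + 21x^2 - 12x - 5


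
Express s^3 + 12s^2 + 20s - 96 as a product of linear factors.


Try integer roots (divisors of -96). s=-6: p(-6)=0.
Divide out (s + 6): quotient is s^2 + 6s - 16.
Factor the quadratic: (s - 2)(s + 8)
Result: (s + 6)(s - 2)(s + 8)
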